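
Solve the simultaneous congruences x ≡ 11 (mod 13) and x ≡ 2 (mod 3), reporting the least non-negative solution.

11

Write x = 11 + 13·k. Then 13·k ≡ 2 − 11 ≡ 0 (mod 3).
Need 13⁻¹ mod 3. Extended Euclid on (3, 1):
3 = 3*1 + 0
13⁻¹ ≡ 1 (mod 3), so k ≡ 1·0 ≡ 0 (mod 3).
x = 11 + 13·0 = 11.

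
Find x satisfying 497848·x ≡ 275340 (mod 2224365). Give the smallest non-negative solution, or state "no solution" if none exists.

First find gcd(497848, 2224365):
2224365 = 4·497848 + 232973
497848 = 2·232973 + 31902
232973 = 7·31902 + 9659
31902 = 3·9659 + 2925
9659 = 3·2925 + 884
2925 = 3·884 + 273
884 = 3·273 + 65
273 = 4·65 + 13
65 = 5·13 + 0
gcd = 13 and 13 | 275340, so solutions exist. Divide through by 13: 38296x ≡ 21180 (mod 171105).
Now find 38296⁻¹ mod 171105:
171105 = 4*38296 + 17921
38296 = 2*17921 + 2454
17921 = 7*2454 + 743
2454 = 3*743 + 225
743 = 3*225 + 68
225 = 3*68 + 21
68 = 3*21 + 5
21 = 4*5 + 1
5 = 5*1 + 0
Back-substitute:
1 = 21 − 4·5
1 = −4·68 + 13·21
1 = 13·225 − 43·68
1 = −43·743 + 142·225
1 = 142·2454 − 469·743
1 = −469·17921 + 3425·2454
1 = 3425·38296 − 7319·17921
1 = −7319·171105 + 32701·38296
So 38296⁻¹ ≡ 32701 (mod 171105).
Then x ≡ 32701·21180 ≡ 145245 (mod 171105); the smallest non-negative solution is x = 145245.

145245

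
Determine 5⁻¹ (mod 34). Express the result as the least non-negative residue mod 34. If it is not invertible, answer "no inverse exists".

Run Euclid on (34, 5):
34 = 6*5 + 4
5 = 1*4 + 1
4 = 4*1 + 0
Since gcd(5, 34) = 1, back-substitute to write 1 as a combination:
1 = 5 − 4
1 = −34 + 7·5
So 5·7 ≡ 1 (mod 34).

7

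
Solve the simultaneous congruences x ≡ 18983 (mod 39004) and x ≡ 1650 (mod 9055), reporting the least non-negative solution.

74243595

Write x = 18983 + 39004·k. Then 39004·k ≡ 1650 − 18983 ≡ 777 (mod 9055).
Need 39004⁻¹ mod 9055. Extended Euclid on (9055, 2784):
9055 = 3×2784 + 703
2784 = 3×703 + 675
703 = 1×675 + 28
675 = 24×28 + 3
28 = 9×3 + 1
3 = 3×1 + 0
Back-substitute:
1 = 28 − 9·3
1 = −9·675 + 217·28
1 = 217·703 − 226·675
1 = −226·2784 + 895·703
1 = 895·9055 − 2911·2784
39004⁻¹ ≡ 6144 (mod 9055), so k ≡ 6144·777 ≡ 1903 (mod 9055).
x = 18983 + 39004·1903 = 74243595.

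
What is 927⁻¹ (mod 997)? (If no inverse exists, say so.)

gcd(997, 927) by repeated division:
997 = 1×927 + 70
927 = 13×70 + 17
70 = 4×17 + 2
17 = 8×2 + 1
2 = 2×1 + 0
gcd = 1, so the inverse exists. Back-substitute:
1 = 17 − 8·2
1 = −8·70 + 33·17
1 = 33·927 − 437·70
1 = −437·997 + 470·927
So 927·470 ≡ 1 (mod 997).

470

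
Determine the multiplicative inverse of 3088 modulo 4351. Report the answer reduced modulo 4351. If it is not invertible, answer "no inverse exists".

gcd(4351, 3088) by repeated division:
4351 = 1×3088 + 1263
3088 = 2×1263 + 562
1263 = 2×562 + 139
562 = 4×139 + 6
139 = 23×6 + 1
6 = 6×1 + 0
Since gcd(3088, 4351) = 1, back-substitute to write 1 as a combination:
1 = 139 − 23·6
1 = −23·562 + 93·139
1 = 93·1263 − 209·562
1 = −209·3088 + 511·1263
1 = 511·4351 − 720·3088
Thus 3088·(-720) ≡ 1 (mod 4351); reducing, -720 mod 4351 = 3631.

3631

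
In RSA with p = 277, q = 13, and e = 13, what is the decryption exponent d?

φ(n) = (p−1)(q−1) = 276·12 = 3312.
Need d with 13·d ≡ 1 (mod 3312). Apply the extended Euclidean algorithm:
3312 = 254·13 + 10
13 = 1·10 + 3
10 = 3·3 + 1
3 = 3·1 + 0
Back-substitute:
1 = 10 − 3·3
1 = −3·13 + 4·10
1 = 4·3312 − 1019·13
So 13·(-1019) ≡ 1 (mod 3312), hence d ≡ -1019 ≡ 2293 (mod 3312).

2293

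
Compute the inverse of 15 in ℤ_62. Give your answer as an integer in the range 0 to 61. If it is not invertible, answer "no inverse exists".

Apply the Euclidean algorithm to 62 and 15:
62 = 4·15 + 2
15 = 7·2 + 1
2 = 2·1 + 0
gcd = 1, so the inverse exists. Back-substitute:
1 = 15 − 7·2
1 = −7·62 + 29·15
So 15·29 ≡ 1 (mod 62).

29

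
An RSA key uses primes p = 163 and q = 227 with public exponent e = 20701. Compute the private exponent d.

φ(n) = (p−1)(q−1) = 162·226 = 36612.
Need d with 20701·d ≡ 1 (mod 36612). Apply the extended Euclidean algorithm:
36612 = 1*20701 + 15911
20701 = 1*15911 + 4790
15911 = 3*4790 + 1541
4790 = 3*1541 + 167
1541 = 9*167 + 38
167 = 4*38 + 15
38 = 2*15 + 8
15 = 1*8 + 7
8 = 1*7 + 1
7 = 7*1 + 0
Back-substitute:
1 = 8 − 7
1 = −15 + 2·8
1 = 2·38 − 5·15
1 = −5·167 + 22·38
1 = 22·1541 − 203·167
1 = −203·4790 + 631·1541
1 = 631·15911 − 2096·4790
1 = −2096·20701 + 2727·15911
1 = 2727·36612 − 4823·20701
So 20701·(-4823) ≡ 1 (mod 36612), hence d ≡ -4823 ≡ 31789 (mod 36612).

31789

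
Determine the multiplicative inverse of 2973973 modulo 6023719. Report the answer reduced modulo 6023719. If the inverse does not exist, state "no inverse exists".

4289812

gcd(6023719, 2973973) by repeated division:
6023719 = 2*2973973 + 75773
2973973 = 39*75773 + 18826
75773 = 4*18826 + 469
18826 = 40*469 + 66
469 = 7*66 + 7
66 = 9*7 + 3
7 = 2*3 + 1
3 = 3*1 + 0
Since gcd(2973973, 6023719) = 1, back-substitute to write 1 as a combination:
1 = 7 − 2·3
1 = −2·66 + 19·7
1 = 19·469 − 135·66
1 = −135·18826 + 5419·469
1 = 5419·75773 − 21811·18826
1 = −21811·2973973 + 856048·75773
1 = 856048·6023719 − 1733907·2973973
Thus 2973973·(-1733907) ≡ 1 (mod 6023719); reducing, -1733907 mod 6023719 = 4289812.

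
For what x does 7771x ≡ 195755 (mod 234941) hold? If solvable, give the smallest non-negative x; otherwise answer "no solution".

181363

First find gcd(7771, 234941):
234941 = 30·7771 + 1811
7771 = 4·1811 + 527
1811 = 3·527 + 230
527 = 2·230 + 67
230 = 3·67 + 29
67 = 2·29 + 9
29 = 3·9 + 2
9 = 4·2 + 1
2 = 2·1 + 0
gcd = 1, so a unique solution mod 234941 exists.
Back-substitute for the Bézout coefficients:
1 = 9 − 4·2
1 = −4·29 + 13·9
1 = 13·67 − 30·29
1 = −30·230 + 103·67
1 = 103·527 − 236·230
1 = −236·1811 + 811·527
1 = 811·7771 − 3480·1811
1 = −3480·234941 + 105211·7771
So 7771·(105211) ≡ 1 (mod 234941), giving 7771⁻¹ ≡ 105211.
x ≡ 7771⁻¹·195755 ≡ 105211·195755 ≡ 181363 (mod 234941).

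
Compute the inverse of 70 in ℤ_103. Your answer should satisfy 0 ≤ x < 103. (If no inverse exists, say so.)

Apply the Euclidean algorithm to 103 and 70:
103 = 1*70 + 33
70 = 2*33 + 4
33 = 8*4 + 1
4 = 4*1 + 0
The gcd is 1. Working backward:
1 = 33 − 8·4
1 = −8·70 + 17·33
1 = 17·103 − 25·70
Hence 70⁻¹ ≡ -25 ≡ 78 (mod 103).

78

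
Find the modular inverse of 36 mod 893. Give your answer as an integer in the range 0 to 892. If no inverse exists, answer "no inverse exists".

Apply the Euclidean algorithm to 893 and 36:
893 = 24×36 + 29
36 = 1×29 + 7
29 = 4×7 + 1
7 = 7×1 + 0
gcd = 1, so the inverse exists. Back-substitute:
1 = 29 − 4·7
1 = −4·36 + 5·29
1 = 5·893 − 124·36
Thus 36·(-124) ≡ 1 (mod 893); reducing, -124 mod 893 = 769.

769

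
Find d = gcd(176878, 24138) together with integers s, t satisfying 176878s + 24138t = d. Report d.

Euclidean algorithm:
176878 = 7*24138 + 7912
24138 = 3*7912 + 402
7912 = 19*402 + 274
402 = 1*274 + 128
274 = 2*128 + 18
128 = 7*18 + 2
18 = 9*2 + 0
gcd(176878, 24138) = 2.
Express as a combination:
2 = 128 − 7·18
2 = −7·274 + 15·128
2 = 15·402 − 22·274
2 = −22·7912 + 433·402
2 = 433·24138 − 1321·7912
2 = −1321·176878 + 9680·24138
So 2 = (-1321)·176878 + (9680)·24138.

2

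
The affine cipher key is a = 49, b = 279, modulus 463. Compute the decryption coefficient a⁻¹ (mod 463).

Extended Euclidean algorithm:
463 = 9×49 + 22
49 = 2×22 + 5
22 = 4×5 + 2
5 = 2×2 + 1
2 = 2×1 + 0
gcd = 1, so the inverse exists. Back-substitute:
1 = 5 − 2·2
1 = −2·22 + 9·5
1 = 9·49 − 20·22
1 = −20·463 + 189·49
So 49·189 ≡ 1 (mod 463).

189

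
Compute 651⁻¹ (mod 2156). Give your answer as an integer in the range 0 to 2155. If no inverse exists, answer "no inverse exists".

no inverse exists

Euclidean algorithm on 2156, 651:
2156 = 3·651 + 203
651 = 3·203 + 42
203 = 4·42 + 35
42 = 1·35 + 7
35 = 5·7 + 0
gcd(651, 2156) = 7 ≠ 1, so 651 has no multiplicative inverse modulo 2156.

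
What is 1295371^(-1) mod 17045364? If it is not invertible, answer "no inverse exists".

no inverse exists

Compute gcd(1295371, 17045364):
17045364 = 13·1295371 + 205541
1295371 = 6·205541 + 62125
205541 = 3·62125 + 19166
62125 = 3·19166 + 4627
19166 = 4·4627 + 658
4627 = 7·658 + 21
658 = 31·21 + 7
21 = 3·7 + 0
The gcd is 7, not 1, hence no inverse exists.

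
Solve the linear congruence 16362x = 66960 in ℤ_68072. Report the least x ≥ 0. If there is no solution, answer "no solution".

First find gcd(16362, 68072):
68072 = 4·16362 + 2624
16362 = 6·2624 + 618
2624 = 4·618 + 152
618 = 4·152 + 10
152 = 15·10 + 2
10 = 5·2 + 0
gcd = 2 and 2 | 66960, so solutions exist. Divide through by 2: 8181x ≡ 33480 (mod 34036).
Now find 8181⁻¹ mod 34036:
34036 = 4·8181 + 1312
8181 = 6·1312 + 309
1312 = 4·309 + 76
309 = 4·76 + 5
76 = 15·5 + 1
5 = 5·1 + 0
Back-substitute:
1 = 76 − 15·5
1 = −15·309 + 61·76
1 = 61·1312 − 259·309
1 = −259·8181 + 1615·1312
1 = 1615·34036 − 6719·8181
So 8181·(-6719) ≡ 1 (mod 34036), i.e. 8181⁻¹ ≡ 27317.
Then x ≡ 27317·33480 ≡ 25840 (mod 34036); the smallest non-negative solution is x = 25840.

25840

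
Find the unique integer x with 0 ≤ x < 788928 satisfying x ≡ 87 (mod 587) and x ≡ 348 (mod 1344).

290652

Write x = 87 + 587·k. Then 587·k ≡ 348 − 87 ≡ 261 (mod 1344).
Need 587⁻¹ mod 1344. Extended Euclid on (1344, 587):
1344 = 2*587 + 170
587 = 3*170 + 77
170 = 2*77 + 16
77 = 4*16 + 13
16 = 1*13 + 3
13 = 4*3 + 1
3 = 3*1 + 0
Back-substitute:
1 = 13 − 4·3
1 = −4·16 + 5·13
1 = 5·77 − 24·16
1 = −24·170 + 53·77
1 = 53·587 − 183·170
1 = −183·1344 + 419·587
587⁻¹ ≡ 419 (mod 1344), so k ≡ 419·261 ≡ 495 (mod 1344).
x = 87 + 587·495 = 290652.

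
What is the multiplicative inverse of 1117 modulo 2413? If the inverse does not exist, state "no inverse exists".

Extended Euclidean algorithm:
2413 = 2×1117 + 179
1117 = 6×179 + 43
179 = 4×43 + 7
43 = 6×7 + 1
7 = 7×1 + 0
The gcd is 1. Working backward:
1 = 43 − 6·7
1 = −6·179 + 25·43
1 = 25·1117 − 156·179
1 = −156·2413 + 337·1117
So 1117·337 ≡ 1 (mod 2413).

337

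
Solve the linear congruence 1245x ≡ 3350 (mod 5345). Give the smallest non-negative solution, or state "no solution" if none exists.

First find gcd(1245, 5345):
5345 = 4*1245 + 365
1245 = 3*365 + 150
365 = 2*150 + 65
150 = 2*65 + 20
65 = 3*20 + 5
20 = 4*5 + 0
gcd = 5 and 5 | 3350, so solutions exist. Divide through by 5: 249x ≡ 670 (mod 1069).
Now find 249⁻¹ mod 1069:
1069 = 4*249 + 73
249 = 3*73 + 30
73 = 2*30 + 13
30 = 2*13 + 4
13 = 3*4 + 1
4 = 4*1 + 0
Back-substitute:
1 = 13 − 3·4
1 = −3·30 + 7·13
1 = 7·73 − 17·30
1 = −17·249 + 58·73
1 = 58·1069 − 249·249
So 249·(-249) ≡ 1 (mod 1069), i.e. 249⁻¹ ≡ 820.
Then x ≡ 820·670 ≡ 1003 (mod 1069); the smallest non-negative solution is x = 1003.

1003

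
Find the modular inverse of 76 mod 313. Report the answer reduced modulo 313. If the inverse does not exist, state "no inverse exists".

243

Extended Euclidean algorithm:
313 = 4·76 + 9
76 = 8·9 + 4
9 = 2·4 + 1
4 = 4·1 + 0
Since gcd(76, 313) = 1, back-substitute to write 1 as a combination:
1 = 9 − 2·4
1 = −2·76 + 17·9
1 = 17·313 − 70·76
Hence 76⁻¹ ≡ -70 ≡ 243 (mod 313).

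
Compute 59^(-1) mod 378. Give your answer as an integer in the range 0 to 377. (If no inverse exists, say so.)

173

Run Euclid on (378, 59):
378 = 6×59 + 24
59 = 2×24 + 11
24 = 2×11 + 2
11 = 5×2 + 1
2 = 2×1 + 0
gcd = 1, so the inverse exists. Back-substitute:
1 = 11 − 5·2
1 = −5·24 + 11·11
1 = 11·59 − 27·24
1 = −27·378 + 173·59
So 59·173 ≡ 1 (mod 378).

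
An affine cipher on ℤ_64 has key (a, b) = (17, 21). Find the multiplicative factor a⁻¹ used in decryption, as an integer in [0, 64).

Extended Euclidean algorithm:
64 = 3*17 + 13
17 = 1*13 + 4
13 = 3*4 + 1
4 = 4*1 + 0
The gcd is 1. Working backward:
1 = 13 − 3·4
1 = −3·17 + 4·13
1 = 4·64 − 15·17
Thus 17·(-15) ≡ 1 (mod 64); reducing, -15 mod 64 = 49.

49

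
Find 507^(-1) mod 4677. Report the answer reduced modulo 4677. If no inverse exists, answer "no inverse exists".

Compute gcd(507, 4677):
4677 = 9·507 + 114
507 = 4·114 + 51
114 = 2·51 + 12
51 = 4·12 + 3
12 = 4·3 + 0
Since gcd = 3 > 1, 507 is not a unit mod 4677.

no inverse exists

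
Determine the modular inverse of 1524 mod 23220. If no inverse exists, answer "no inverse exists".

no inverse exists

Euclidean algorithm on 23220, 1524:
23220 = 15×1524 + 360
1524 = 4×360 + 84
360 = 4×84 + 24
84 = 3×24 + 12
24 = 2×12 + 0
Since gcd = 12 > 1, 1524 is not a unit mod 23220.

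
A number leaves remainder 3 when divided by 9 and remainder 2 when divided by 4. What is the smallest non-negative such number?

Write x = 3 + 9·k. Then 9·k ≡ 2 − 3 ≡ 3 (mod 4).
Need 9⁻¹ mod 4. Extended Euclid on (4, 1):
4 = 4·1 + 0
9⁻¹ ≡ 1 (mod 4), so k ≡ 1·3 ≡ 3 (mod 4).
x = 3 + 9·3 = 30.

30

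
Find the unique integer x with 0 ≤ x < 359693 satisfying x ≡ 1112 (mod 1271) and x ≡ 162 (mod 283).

Write x = 1112 + 1271·k. Then 1271·k ≡ 162 − 1112 ≡ 182 (mod 283).
Need 1271⁻¹ mod 283. Extended Euclid on (283, 139):
283 = 2·139 + 5
139 = 27·5 + 4
5 = 1·4 + 1
4 = 4·1 + 0
Back-substitute:
1 = 5 − 4
1 = −139 + 28·5
1 = 28·283 − 57·139
1271⁻¹ ≡ 226 (mod 283), so k ≡ 226·182 ≡ 97 (mod 283).
x = 1112 + 1271·97 = 124399.

124399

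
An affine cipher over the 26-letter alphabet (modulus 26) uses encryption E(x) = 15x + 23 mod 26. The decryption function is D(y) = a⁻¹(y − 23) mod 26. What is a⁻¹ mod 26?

Run Euclid on (26, 15):
26 = 1*15 + 11
15 = 1*11 + 4
11 = 2*4 + 3
4 = 1*3 + 1
3 = 3*1 + 0
gcd = 1, so the inverse exists. Back-substitute:
1 = 4 − 3
1 = −11 + 3·4
1 = 3·15 − 4·11
1 = −4·26 + 7·15
So 15·7 ≡ 1 (mod 26).

7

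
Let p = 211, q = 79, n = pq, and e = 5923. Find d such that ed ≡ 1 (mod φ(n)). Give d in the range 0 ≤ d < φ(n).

6427

φ(n) = (p−1)(q−1) = 210·78 = 16380.
Need d with 5923·d ≡ 1 (mod 16380). Apply the extended Euclidean algorithm:
16380 = 2×5923 + 4534
5923 = 1×4534 + 1389
4534 = 3×1389 + 367
1389 = 3×367 + 288
367 = 1×288 + 79
288 = 3×79 + 51
79 = 1×51 + 28
51 = 1×28 + 23
28 = 1×23 + 5
23 = 4×5 + 3
5 = 1×3 + 2
3 = 1×2 + 1
2 = 2×1 + 0
Back-substitute:
1 = 3 − 2
1 = −5 + 2·3
1 = 2·23 − 9·5
1 = −9·28 + 11·23
1 = 11·51 − 20·28
1 = −20·79 + 31·51
1 = 31·288 − 113·79
1 = −113·367 + 144·288
1 = 144·1389 − 545·367
1 = −545·4534 + 1779·1389
1 = 1779·5923 − 2324·4534
1 = −2324·16380 + 6427·5923
So 5923·6427 ≡ 1 (mod 16380), hence d = 6427.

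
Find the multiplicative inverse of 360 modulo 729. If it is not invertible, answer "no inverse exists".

no inverse exists

Euclidean algorithm on 729, 360:
729 = 2·360 + 9
360 = 40·9 + 0
The gcd is 9, not 1, hence no inverse exists.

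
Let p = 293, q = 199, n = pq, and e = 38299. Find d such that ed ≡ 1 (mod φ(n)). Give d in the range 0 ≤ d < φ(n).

φ(n) = (p−1)(q−1) = 292·198 = 57816.
Need d with 38299·d ≡ 1 (mod 57816). Apply the extended Euclidean algorithm:
57816 = 1·38299 + 19517
38299 = 1·19517 + 18782
19517 = 1·18782 + 735
18782 = 25·735 + 407
735 = 1·407 + 328
407 = 1·328 + 79
328 = 4·79 + 12
79 = 6·12 + 7
12 = 1·7 + 5
7 = 1·5 + 2
5 = 2·2 + 1
2 = 2·1 + 0
Back-substitute:
1 = 5 − 2·2
1 = −2·7 + 3·5
1 = 3·12 − 5·7
1 = −5·79 + 33·12
1 = 33·328 − 137·79
1 = −137·407 + 170·328
1 = 170·735 − 307·407
1 = −307·18782 + 7845·735
1 = 7845·19517 − 8152·18782
1 = −8152·38299 + 15997·19517
1 = 15997·57816 − 24149·38299
So 38299·(-24149) ≡ 1 (mod 57816), hence d ≡ -24149 ≡ 33667 (mod 57816).

33667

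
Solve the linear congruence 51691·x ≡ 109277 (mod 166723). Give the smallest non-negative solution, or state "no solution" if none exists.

First find gcd(51691, 166723):
166723 = 3·51691 + 11650
51691 = 4·11650 + 5091
11650 = 2·5091 + 1468
5091 = 3·1468 + 687
1468 = 2·687 + 94
687 = 7·94 + 29
94 = 3·29 + 7
29 = 4·7 + 1
7 = 7·1 + 0
gcd = 1, so a unique solution mod 166723 exists.
Back-substitute for the Bézout coefficients:
1 = 29 − 4·7
1 = −4·94 + 13·29
1 = 13·687 − 95·94
1 = −95·1468 + 203·687
1 = 203·5091 − 704·1468
1 = −704·11650 + 1611·5091
1 = 1611·51691 − 7148·11650
1 = −7148·166723 + 23055·51691
So 51691·(23055) ≡ 1 (mod 166723), giving 51691⁻¹ ≡ 23055.
x ≡ 51691⁻¹·109277 ≡ 23055·109277 ≡ 29982 (mod 166723).

29982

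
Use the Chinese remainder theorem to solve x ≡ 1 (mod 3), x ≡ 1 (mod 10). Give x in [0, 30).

1

Write x = 1 + 3·k. Then 3·k ≡ 1 − 1 ≡ 0 (mod 10).
Need 3⁻¹ mod 10. Extended Euclid on (10, 3):
10 = 3×3 + 1
3 = 3×1 + 0
Back-substitute:
1 = 10 − 3·3
3⁻¹ ≡ 7 (mod 10), so k ≡ 7·0 ≡ 0 (mod 10).
x = 1 + 3·0 = 1.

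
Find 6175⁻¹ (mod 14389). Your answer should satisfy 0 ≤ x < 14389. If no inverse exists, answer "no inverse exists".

Apply the Euclidean algorithm to 14389 and 6175:
14389 = 2×6175 + 2039
6175 = 3×2039 + 58
2039 = 35×58 + 9
58 = 6×9 + 4
9 = 2×4 + 1
4 = 4×1 + 0
gcd = 1, so the inverse exists. Back-substitute:
1 = 9 − 2·4
1 = −2·58 + 13·9
1 = 13·2039 − 457·58
1 = −457·6175 + 1384·2039
1 = 1384·14389 − 3225·6175
Hence 6175⁻¹ ≡ -3225 ≡ 11164 (mod 14389).

11164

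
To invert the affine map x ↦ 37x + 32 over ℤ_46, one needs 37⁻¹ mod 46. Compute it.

5

Apply the Euclidean algorithm to 46 and 37:
46 = 1*37 + 9
37 = 4*9 + 1
9 = 9*1 + 0
The gcd is 1. Working backward:
1 = 37 − 4·9
1 = −4·46 + 5·37
So 37·5 ≡ 1 (mod 46).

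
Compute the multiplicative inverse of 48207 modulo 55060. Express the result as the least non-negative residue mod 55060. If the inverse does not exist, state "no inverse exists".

30563

gcd(55060, 48207) by repeated division:
55060 = 1·48207 + 6853
48207 = 7·6853 + 236
6853 = 29·236 + 9
236 = 26·9 + 2
9 = 4·2 + 1
2 = 2·1 + 0
gcd = 1, so the inverse exists. Back-substitute:
1 = 9 − 4·2
1 = −4·236 + 105·9
1 = 105·6853 − 3049·236
1 = −3049·48207 + 21448·6853
1 = 21448·55060 − 24497·48207
Hence 48207⁻¹ ≡ -24497 ≡ 30563 (mod 55060).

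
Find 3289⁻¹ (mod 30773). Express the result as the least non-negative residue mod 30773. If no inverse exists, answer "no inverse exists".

18301

Run Euclid on (30773, 3289):
30773 = 9·3289 + 1172
3289 = 2·1172 + 945
1172 = 1·945 + 227
945 = 4·227 + 37
227 = 6·37 + 5
37 = 7·5 + 2
5 = 2·2 + 1
2 = 2·1 + 0
Since gcd(3289, 30773) = 1, back-substitute to write 1 as a combination:
1 = 5 − 2·2
1 = −2·37 + 15·5
1 = 15·227 − 92·37
1 = −92·945 + 383·227
1 = 383·1172 − 475·945
1 = −475·3289 + 1333·1172
1 = 1333·30773 − 12472·3289
Thus 3289·(-12472) ≡ 1 (mod 30773); reducing, -12472 mod 30773 = 18301.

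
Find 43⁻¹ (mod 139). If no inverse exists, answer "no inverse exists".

97

Extended Euclidean algorithm:
139 = 3×43 + 10
43 = 4×10 + 3
10 = 3×3 + 1
3 = 3×1 + 0
Since gcd(43, 139) = 1, back-substitute to write 1 as a combination:
1 = 10 − 3·3
1 = −3·43 + 13·10
1 = 13·139 − 42·43
Thus 43·(-42) ≡ 1 (mod 139); reducing, -42 mod 139 = 97.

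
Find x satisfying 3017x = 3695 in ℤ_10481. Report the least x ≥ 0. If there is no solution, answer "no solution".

First find gcd(3017, 10481):
10481 = 3·3017 + 1430
3017 = 2·1430 + 157
1430 = 9·157 + 17
157 = 9·17 + 4
17 = 4·4 + 1
4 = 4·1 + 0
gcd = 1, so a unique solution mod 10481 exists.
Back-substitute for the Bézout coefficients:
1 = 17 − 4·4
1 = −4·157 + 37·17
1 = 37·1430 − 337·157
1 = −337·3017 + 711·1430
1 = 711·10481 − 2470·3017
So 3017·(-2470) ≡ 1 (mod 10481), giving 3017⁻¹ ≡ 8011.
x ≡ 3017⁻¹·3695 ≡ 8011·3695 ≡ 2301 (mod 10481).

2301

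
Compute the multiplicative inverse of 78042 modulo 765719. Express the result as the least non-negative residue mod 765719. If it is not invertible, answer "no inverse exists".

gcd(765719, 78042) by repeated division:
765719 = 9×78042 + 63341
78042 = 1×63341 + 14701
63341 = 4×14701 + 4537
14701 = 3×4537 + 1090
4537 = 4×1090 + 177
1090 = 6×177 + 28
177 = 6×28 + 9
28 = 3×9 + 1
9 = 9×1 + 0
Since gcd(78042, 765719) = 1, back-substitute to write 1 as a combination:
1 = 28 − 3·9
1 = −3·177 + 19·28
1 = 19·1090 − 117·177
1 = −117·4537 + 487·1090
1 = 487·14701 − 1578·4537
1 = −1578·63341 + 6799·14701
1 = 6799·78042 − 8377·63341
1 = −8377·765719 + 82192·78042
So 78042·82192 ≡ 1 (mod 765719).

82192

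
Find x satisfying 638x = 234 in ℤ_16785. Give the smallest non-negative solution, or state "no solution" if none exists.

7893

First find gcd(638, 16785):
16785 = 26×638 + 197
638 = 3×197 + 47
197 = 4×47 + 9
47 = 5×9 + 2
9 = 4×2 + 1
2 = 2×1 + 0
gcd = 1, so a unique solution mod 16785 exists.
Back-substitute for the Bézout coefficients:
1 = 9 − 4·2
1 = −4·47 + 21·9
1 = 21·197 − 88·47
1 = −88·638 + 285·197
1 = 285·16785 − 7498·638
So 638·(-7498) ≡ 1 (mod 16785), giving 638⁻¹ ≡ 9287.
x ≡ 638⁻¹·234 ≡ 9287·234 ≡ 7893 (mod 16785).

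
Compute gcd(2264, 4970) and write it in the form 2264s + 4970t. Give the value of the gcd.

Euclidean algorithm:
4970 = 2*2264 + 442
2264 = 5*442 + 54
442 = 8*54 + 10
54 = 5*10 + 4
10 = 2*4 + 2
4 = 2*2 + 0
gcd(2264, 4970) = 2.
Back-substituting:
2 = 10 − 2·4
2 = −2·54 + 11·10
2 = 11·442 − 90·54
2 = −90·2264 + 461·442
2 = 461·4970 − 1012·2264
So 2 = (461)·4970 + (-1012)·2264.

2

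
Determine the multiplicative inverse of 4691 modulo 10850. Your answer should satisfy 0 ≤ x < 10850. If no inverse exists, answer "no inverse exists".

7561

gcd(10850, 4691) by repeated division:
10850 = 2·4691 + 1468
4691 = 3·1468 + 287
1468 = 5·287 + 33
287 = 8·33 + 23
33 = 1·23 + 10
23 = 2·10 + 3
10 = 3·3 + 1
3 = 3·1 + 0
The gcd is 1. Working backward:
1 = 10 − 3·3
1 = −3·23 + 7·10
1 = 7·33 − 10·23
1 = −10·287 + 87·33
1 = 87·1468 − 445·287
1 = −445·4691 + 1422·1468
1 = 1422·10850 − 3289·4691
Hence 4691⁻¹ ≡ -3289 ≡ 7561 (mod 10850).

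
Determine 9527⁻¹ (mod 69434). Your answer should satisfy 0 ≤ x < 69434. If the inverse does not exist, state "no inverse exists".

52183

Extended Euclidean algorithm:
69434 = 7*9527 + 2745
9527 = 3*2745 + 1292
2745 = 2*1292 + 161
1292 = 8*161 + 4
161 = 40*4 + 1
4 = 4*1 + 0
Since gcd(9527, 69434) = 1, back-substitute to write 1 as a combination:
1 = 161 − 40·4
1 = −40·1292 + 321·161
1 = 321·2745 − 682·1292
1 = −682·9527 + 2367·2745
1 = 2367·69434 − 17251·9527
Thus 9527·(-17251) ≡ 1 (mod 69434); reducing, -17251 mod 69434 = 52183.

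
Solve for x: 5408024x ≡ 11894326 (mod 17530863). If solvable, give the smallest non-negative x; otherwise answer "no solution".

First find gcd(5408024, 17530863):
17530863 = 3*5408024 + 1306791
5408024 = 4*1306791 + 180860
1306791 = 7*180860 + 40771
180860 = 4*40771 + 17776
40771 = 2*17776 + 5219
17776 = 3*5219 + 2119
5219 = 2*2119 + 981
2119 = 2*981 + 157
981 = 6*157 + 39
157 = 4*39 + 1
39 = 39*1 + 0
gcd = 1, so a unique solution mod 17530863 exists.
Back-substitute for the Bézout coefficients:
1 = 157 − 4·39
1 = −4·981 + 25·157
1 = 25·2119 − 54·981
1 = −54·5219 + 133·2119
1 = 133·17776 − 453·5219
1 = −453·40771 + 1039·17776
1 = 1039·180860 − 4609·40771
1 = −4609·1306791 + 33302·180860
1 = 33302·5408024 − 137817·1306791
1 = −137817·17530863 + 446753·5408024
So 5408024·(446753) ≡ 1 (mod 17530863), giving 5408024⁻¹ ≡ 446753.
x ≡ 5408024⁻¹·11894326 ≡ 446753·11894326 ≡ 10877822 (mod 17530863).

10877822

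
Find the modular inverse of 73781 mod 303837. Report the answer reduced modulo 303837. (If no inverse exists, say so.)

gcd(303837, 73781) by repeated division:
303837 = 4*73781 + 8713
73781 = 8*8713 + 4077
8713 = 2*4077 + 559
4077 = 7*559 + 164
559 = 3*164 + 67
164 = 2*67 + 30
67 = 2*30 + 7
30 = 4*7 + 2
7 = 3*2 + 1
2 = 2*1 + 0
The gcd is 1. Working backward:
1 = 7 − 3·2
1 = −3·30 + 13·7
1 = 13·67 − 29·30
1 = −29·164 + 71·67
1 = 71·559 − 242·164
1 = −242·4077 + 1765·559
1 = 1765·8713 − 3772·4077
1 = −3772·73781 + 31941·8713
1 = 31941·303837 − 131536·73781
Hence 73781⁻¹ ≡ -131536 ≡ 172301 (mod 303837).

172301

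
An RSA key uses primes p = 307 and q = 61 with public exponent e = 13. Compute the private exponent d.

φ(n) = (p−1)(q−1) = 306·60 = 18360.
Need d with 13·d ≡ 1 (mod 18360). Apply the extended Euclidean algorithm:
18360 = 1412×13 + 4
13 = 3×4 + 1
4 = 4×1 + 0
Back-substitute:
1 = 13 − 3·4
1 = −3·18360 + 4237·13
So 13·4237 ≡ 1 (mod 18360), hence d = 4237.

4237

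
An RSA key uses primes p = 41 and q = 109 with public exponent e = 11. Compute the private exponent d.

1571

φ(n) = (p−1)(q−1) = 40·108 = 4320.
Need d with 11·d ≡ 1 (mod 4320). Apply the extended Euclidean algorithm:
4320 = 392×11 + 8
11 = 1×8 + 3
8 = 2×3 + 2
3 = 1×2 + 1
2 = 2×1 + 0
Back-substitute:
1 = 3 − 2
1 = −8 + 3·3
1 = 3·11 − 4·8
1 = −4·4320 + 1571·11
So 11·1571 ≡ 1 (mod 4320), hence d = 1571.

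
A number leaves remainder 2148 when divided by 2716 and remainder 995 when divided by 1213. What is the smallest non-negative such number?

797936

Write x = 2148 + 2716·k. Then 2716·k ≡ 995 − 2148 ≡ 60 (mod 1213).
Need 2716⁻¹ mod 1213. Extended Euclid on (1213, 290):
1213 = 4×290 + 53
290 = 5×53 + 25
53 = 2×25 + 3
25 = 8×3 + 1
3 = 3×1 + 0
Back-substitute:
1 = 25 − 8·3
1 = −8·53 + 17·25
1 = 17·290 − 93·53
1 = −93·1213 + 389·290
2716⁻¹ ≡ 389 (mod 1213), so k ≡ 389·60 ≡ 293 (mod 1213).
x = 2148 + 2716·293 = 797936.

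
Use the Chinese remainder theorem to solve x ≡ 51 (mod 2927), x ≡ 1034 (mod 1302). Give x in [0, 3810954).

3041204

Write x = 51 + 2927·k. Then 2927·k ≡ 1034 − 51 ≡ 983 (mod 1302).
Need 2927⁻¹ mod 1302. Extended Euclid on (1302, 323):
1302 = 4*323 + 10
323 = 32*10 + 3
10 = 3*3 + 1
3 = 3*1 + 0
Back-substitute:
1 = 10 − 3·3
1 = −3·323 + 97·10
1 = 97·1302 − 391·323
2927⁻¹ ≡ 911 (mod 1302), so k ≡ 911·983 ≡ 1039 (mod 1302).
x = 51 + 2927·1039 = 3041204.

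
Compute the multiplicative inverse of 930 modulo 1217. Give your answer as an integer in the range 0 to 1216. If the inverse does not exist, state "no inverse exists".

441

Run Euclid on (1217, 930):
1217 = 1·930 + 287
930 = 3·287 + 69
287 = 4·69 + 11
69 = 6·11 + 3
11 = 3·3 + 2
3 = 1·2 + 1
2 = 2·1 + 0
The gcd is 1. Working backward:
1 = 3 − 2
1 = −11 + 4·3
1 = 4·69 − 25·11
1 = −25·287 + 104·69
1 = 104·930 − 337·287
1 = −337·1217 + 441·930
So 930·441 ≡ 1 (mod 1217).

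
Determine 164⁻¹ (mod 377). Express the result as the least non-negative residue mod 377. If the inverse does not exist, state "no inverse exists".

Apply the Euclidean algorithm to 377 and 164:
377 = 2×164 + 49
164 = 3×49 + 17
49 = 2×17 + 15
17 = 1×15 + 2
15 = 7×2 + 1
2 = 2×1 + 0
Since gcd(164, 377) = 1, back-substitute to write 1 as a combination:
1 = 15 − 7·2
1 = −7·17 + 8·15
1 = 8·49 − 23·17
1 = −23·164 + 77·49
1 = 77·377 − 177·164
Thus 164·(-177) ≡ 1 (mod 377); reducing, -177 mod 377 = 200.

200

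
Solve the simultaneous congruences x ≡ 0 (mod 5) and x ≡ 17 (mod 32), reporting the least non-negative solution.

145

Write x = 0 + 5·k. Then 5·k ≡ 17 − 0 ≡ 17 (mod 32).
Need 5⁻¹ mod 32. Extended Euclid on (32, 5):
32 = 6×5 + 2
5 = 2×2 + 1
2 = 2×1 + 0
Back-substitute:
1 = 5 − 2·2
1 = −2·32 + 13·5
5⁻¹ ≡ 13 (mod 32), so k ≡ 13·17 ≡ 29 (mod 32).
x = 0 + 5·29 = 145.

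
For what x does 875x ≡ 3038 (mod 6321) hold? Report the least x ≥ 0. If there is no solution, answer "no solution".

First find gcd(875, 6321):
6321 = 7*875 + 196
875 = 4*196 + 91
196 = 2*91 + 14
91 = 6*14 + 7
14 = 2*7 + 0
gcd = 7 and 7 | 3038, so solutions exist. Divide through by 7: 125x ≡ 434 (mod 903).
Now find 125⁻¹ mod 903:
903 = 7*125 + 28
125 = 4*28 + 13
28 = 2*13 + 2
13 = 6*2 + 1
2 = 2*1 + 0
Back-substitute:
1 = 13 − 6·2
1 = −6·28 + 13·13
1 = 13·125 − 58·28
1 = −58·903 + 419·125
So 125⁻¹ ≡ 419 (mod 903).
Then x ≡ 419·434 ≡ 343 (mod 903); the smallest non-negative solution is x = 343.

343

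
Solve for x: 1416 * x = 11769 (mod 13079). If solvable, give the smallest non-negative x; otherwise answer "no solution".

4525

First find gcd(1416, 13079):
13079 = 9·1416 + 335
1416 = 4·335 + 76
335 = 4·76 + 31
76 = 2·31 + 14
31 = 2·14 + 3
14 = 4·3 + 2
3 = 1·2 + 1
2 = 2·1 + 0
gcd = 1, so a unique solution mod 13079 exists.
Back-substitute for the Bézout coefficients:
1 = 3 − 2
1 = −14 + 5·3
1 = 5·31 − 11·14
1 = −11·76 + 27·31
1 = 27·335 − 119·76
1 = −119·1416 + 503·335
1 = 503·13079 − 4646·1416
So 1416·(-4646) ≡ 1 (mod 13079), giving 1416⁻¹ ≡ 8433.
x ≡ 1416⁻¹·11769 ≡ 8433·11769 ≡ 4525 (mod 13079).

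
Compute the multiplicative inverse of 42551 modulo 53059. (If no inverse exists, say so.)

gcd(53059, 42551) by repeated division:
53059 = 1×42551 + 10508
42551 = 4×10508 + 519
10508 = 20×519 + 128
519 = 4×128 + 7
128 = 18×7 + 2
7 = 3×2 + 1
2 = 2×1 + 0
Since gcd(42551, 53059) = 1, back-substitute to write 1 as a combination:
1 = 7 − 3·2
1 = −3·128 + 55·7
1 = 55·519 − 223·128
1 = −223·10508 + 4515·519
1 = 4515·42551 − 18283·10508
1 = −18283·53059 + 22798·42551
So 42551·22798 ≡ 1 (mod 53059).

22798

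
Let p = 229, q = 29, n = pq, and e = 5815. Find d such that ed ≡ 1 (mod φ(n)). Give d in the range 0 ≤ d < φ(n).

φ(n) = (p−1)(q−1) = 228·28 = 6384.
Need d with 5815·d ≡ 1 (mod 6384). Apply the extended Euclidean algorithm:
6384 = 1×5815 + 569
5815 = 10×569 + 125
569 = 4×125 + 69
125 = 1×69 + 56
69 = 1×56 + 13
56 = 4×13 + 4
13 = 3×4 + 1
4 = 4×1 + 0
Back-substitute:
1 = 13 − 3·4
1 = −3·56 + 13·13
1 = 13·69 − 16·56
1 = −16·125 + 29·69
1 = 29·569 − 132·125
1 = −132·5815 + 1349·569
1 = 1349·6384 − 1481·5815
So 5815·(-1481) ≡ 1 (mod 6384), hence d ≡ -1481 ≡ 4903 (mod 6384).

4903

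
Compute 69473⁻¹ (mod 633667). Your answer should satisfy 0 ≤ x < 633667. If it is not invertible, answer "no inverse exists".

Run Euclid on (633667, 69473):
633667 = 9*69473 + 8410
69473 = 8*8410 + 2193
8410 = 3*2193 + 1831
2193 = 1*1831 + 362
1831 = 5*362 + 21
362 = 17*21 + 5
21 = 4*5 + 1
5 = 5*1 + 0
gcd = 1, so the inverse exists. Back-substitute:
1 = 21 − 4·5
1 = −4·362 + 69·21
1 = 69·1831 − 349·362
1 = −349·2193 + 418·1831
1 = 418·8410 − 1603·2193
1 = −1603·69473 + 13242·8410
1 = 13242·633667 − 120781·69473
Hence 69473⁻¹ ≡ -120781 ≡ 512886 (mod 633667).

512886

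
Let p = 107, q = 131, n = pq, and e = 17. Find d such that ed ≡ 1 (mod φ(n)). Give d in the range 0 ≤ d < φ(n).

φ(n) = (p−1)(q−1) = 106·130 = 13780.
Need d with 17·d ≡ 1 (mod 13780). Apply the extended Euclidean algorithm:
13780 = 810·17 + 10
17 = 1·10 + 7
10 = 1·7 + 3
7 = 2·3 + 1
3 = 3·1 + 0
Back-substitute:
1 = 7 − 2·3
1 = −2·10 + 3·7
1 = 3·17 − 5·10
1 = −5·13780 + 4053·17
So 17·4053 ≡ 1 (mod 13780), hence d = 4053.

4053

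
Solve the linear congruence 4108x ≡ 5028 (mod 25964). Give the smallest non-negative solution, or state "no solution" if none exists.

1733

First find gcd(4108, 25964):
25964 = 6*4108 + 1316
4108 = 3*1316 + 160
1316 = 8*160 + 36
160 = 4*36 + 16
36 = 2*16 + 4
16 = 4*4 + 0
gcd = 4 and 4 | 5028, so solutions exist. Divide through by 4: 1027x ≡ 1257 (mod 6491).
Now find 1027⁻¹ mod 6491:
6491 = 6*1027 + 329
1027 = 3*329 + 40
329 = 8*40 + 9
40 = 4*9 + 4
9 = 2*4 + 1
4 = 4*1 + 0
Back-substitute:
1 = 9 − 2·4
1 = −2·40 + 9·9
1 = 9·329 − 74·40
1 = −74·1027 + 231·329
1 = 231·6491 − 1460·1027
So 1027·(-1460) ≡ 1 (mod 6491), i.e. 1027⁻¹ ≡ 5031.
Then x ≡ 5031·1257 ≡ 1733 (mod 6491); the smallest non-negative solution is x = 1733.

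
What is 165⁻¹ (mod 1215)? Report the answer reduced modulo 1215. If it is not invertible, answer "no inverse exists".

Euclidean algorithm on 1215, 165:
1215 = 7*165 + 60
165 = 2*60 + 45
60 = 1*45 + 15
45 = 3*15 + 0
The gcd is 15, not 1, hence no inverse exists.

no inverse exists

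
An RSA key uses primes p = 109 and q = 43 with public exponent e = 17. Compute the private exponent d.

φ(n) = (p−1)(q−1) = 108·42 = 4536.
Need d with 17·d ≡ 1 (mod 4536). Apply the extended Euclidean algorithm:
4536 = 266·17 + 14
17 = 1·14 + 3
14 = 4·3 + 2
3 = 1·2 + 1
2 = 2·1 + 0
Back-substitute:
1 = 3 − 2
1 = −14 + 5·3
1 = 5·17 − 6·14
1 = −6·4536 + 1601·17
So 17·1601 ≡ 1 (mod 4536), hence d = 1601.

1601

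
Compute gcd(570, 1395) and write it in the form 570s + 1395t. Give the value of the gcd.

15

Apply Euclid's algorithm to 1395 and 570:
1395 = 2×570 + 255
570 = 2×255 + 60
255 = 4×60 + 15
60 = 4×15 + 0
gcd(570, 1395) = 15.
Working backward:
15 = 255 − 4·60
15 = −4·570 + 9·255
15 = 9·1395 − 22·570
So 15 = (9)·1395 + (-22)·570.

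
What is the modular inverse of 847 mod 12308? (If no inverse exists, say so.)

11843

Extended Euclidean algorithm:
12308 = 14*847 + 450
847 = 1*450 + 397
450 = 1*397 + 53
397 = 7*53 + 26
53 = 2*26 + 1
26 = 26*1 + 0
The gcd is 1. Working backward:
1 = 53 − 2·26
1 = −2·397 + 15·53
1 = 15·450 − 17·397
1 = −17·847 + 32·450
1 = 32·12308 − 465·847
Hence 847⁻¹ ≡ -465 ≡ 11843 (mod 12308).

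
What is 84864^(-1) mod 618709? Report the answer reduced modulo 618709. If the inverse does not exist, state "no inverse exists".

no inverse exists

Compute gcd(84864, 618709):
618709 = 7*84864 + 24661
84864 = 3*24661 + 10881
24661 = 2*10881 + 2899
10881 = 3*2899 + 2184
2899 = 1*2184 + 715
2184 = 3*715 + 39
715 = 18*39 + 13
39 = 3*13 + 0
The gcd is 13, not 1, hence no inverse exists.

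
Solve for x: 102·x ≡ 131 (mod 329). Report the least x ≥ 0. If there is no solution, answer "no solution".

First find gcd(102, 329):
329 = 3·102 + 23
102 = 4·23 + 10
23 = 2·10 + 3
10 = 3·3 + 1
3 = 3·1 + 0
gcd = 1, so a unique solution mod 329 exists.
Back-substitute for the Bézout coefficients:
1 = 10 − 3·3
1 = −3·23 + 7·10
1 = 7·102 − 31·23
1 = −31·329 + 100·102
So 102·(100) ≡ 1 (mod 329), giving 102⁻¹ ≡ 100.
x ≡ 102⁻¹·131 ≡ 100·131 ≡ 269 (mod 329).

269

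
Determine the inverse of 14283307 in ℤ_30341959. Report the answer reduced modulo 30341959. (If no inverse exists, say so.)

7340353

Extended Euclidean algorithm:
30341959 = 2×14283307 + 1775345
14283307 = 8×1775345 + 80547
1775345 = 22×80547 + 3311
80547 = 24×3311 + 1083
3311 = 3×1083 + 62
1083 = 17×62 + 29
62 = 2×29 + 4
29 = 7×4 + 1
4 = 4×1 + 0
gcd = 1, so the inverse exists. Back-substitute:
1 = 29 − 7·4
1 = −7·62 + 15·29
1 = 15·1083 − 262·62
1 = −262·3311 + 801·1083
1 = 801·80547 − 19486·3311
1 = −19486·1775345 + 429493·80547
1 = 429493·14283307 − 3455430·1775345
1 = −3455430·30341959 + 7340353·14283307
So 14283307·7340353 ≡ 1 (mod 30341959).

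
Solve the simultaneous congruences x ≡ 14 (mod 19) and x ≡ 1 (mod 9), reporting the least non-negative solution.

Write x = 14 + 19·k. Then 19·k ≡ 1 − 14 ≡ 5 (mod 9).
Need 19⁻¹ mod 9. Extended Euclid on (9, 1):
9 = 9·1 + 0
19⁻¹ ≡ 1 (mod 9), so k ≡ 1·5 ≡ 5 (mod 9).
x = 14 + 19·5 = 109.

109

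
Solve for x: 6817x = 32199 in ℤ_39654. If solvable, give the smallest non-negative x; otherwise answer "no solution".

First find gcd(6817, 39654):
39654 = 5·6817 + 5569
6817 = 1·5569 + 1248
5569 = 4·1248 + 577
1248 = 2·577 + 94
577 = 6·94 + 13
94 = 7·13 + 3
13 = 4·3 + 1
3 = 3·1 + 0
gcd = 1, so a unique solution mod 39654 exists.
Back-substitute for the Bézout coefficients:
1 = 13 − 4·3
1 = −4·94 + 29·13
1 = 29·577 − 178·94
1 = −178·1248 + 385·577
1 = 385·5569 − 1718·1248
1 = −1718·6817 + 2103·5569
1 = 2103·39654 − 12233·6817
So 6817·(-12233) ≡ 1 (mod 39654), giving 6817⁻¹ ≡ 27421.
x ≡ 6817⁻¹·32199 ≡ 27421·32199 ≡ 32469 (mod 39654).

32469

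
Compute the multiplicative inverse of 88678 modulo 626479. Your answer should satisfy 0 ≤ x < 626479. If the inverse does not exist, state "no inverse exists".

225327

Extended Euclidean algorithm:
626479 = 7×88678 + 5733
88678 = 15×5733 + 2683
5733 = 2×2683 + 367
2683 = 7×367 + 114
367 = 3×114 + 25
114 = 4×25 + 14
25 = 1×14 + 11
14 = 1×11 + 3
11 = 3×3 + 2
3 = 1×2 + 1
2 = 2×1 + 0
The gcd is 1. Working backward:
1 = 3 − 2
1 = −11 + 4·3
1 = 4·14 − 5·11
1 = −5·25 + 9·14
1 = 9·114 − 41·25
1 = −41·367 + 132·114
1 = 132·2683 − 965·367
1 = −965·5733 + 2062·2683
1 = 2062·88678 − 31895·5733
1 = −31895·626479 + 225327·88678
So 88678·225327 ≡ 1 (mod 626479).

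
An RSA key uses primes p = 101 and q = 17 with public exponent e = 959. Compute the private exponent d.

φ(n) = (p−1)(q−1) = 100·16 = 1600.
Need d with 959·d ≡ 1 (mod 1600). Apply the extended Euclidean algorithm:
1600 = 1·959 + 641
959 = 1·641 + 318
641 = 2·318 + 5
318 = 63·5 + 3
5 = 1·3 + 2
3 = 1·2 + 1
2 = 2·1 + 0
Back-substitute:
1 = 3 − 2
1 = −5 + 2·3
1 = 2·318 − 127·5
1 = −127·641 + 256·318
1 = 256·959 − 383·641
1 = −383·1600 + 639·959
So 959·639 ≡ 1 (mod 1600), hence d = 639.

639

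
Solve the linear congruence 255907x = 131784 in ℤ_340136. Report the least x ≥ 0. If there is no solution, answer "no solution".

First find gcd(255907, 340136):
340136 = 1×255907 + 84229
255907 = 3×84229 + 3220
84229 = 26×3220 + 509
3220 = 6×509 + 166
509 = 3×166 + 11
166 = 15×11 + 1
11 = 11×1 + 0
gcd = 1, so a unique solution mod 340136 exists.
Back-substitute for the Bézout coefficients:
1 = 166 − 15·11
1 = −15·509 + 46·166
1 = 46·3220 − 291·509
1 = −291·84229 + 7612·3220
1 = 7612·255907 − 23127·84229
1 = −23127·340136 + 30739·255907
So 255907·(30739) ≡ 1 (mod 340136), giving 255907⁻¹ ≡ 30739.
x ≡ 255907⁻¹·131784 ≡ 30739·131784 ≡ 228752 (mod 340136).

228752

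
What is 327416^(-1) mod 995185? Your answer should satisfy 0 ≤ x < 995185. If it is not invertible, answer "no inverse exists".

Apply the Euclidean algorithm to 995185 and 327416:
995185 = 3×327416 + 12937
327416 = 25×12937 + 3991
12937 = 3×3991 + 964
3991 = 4×964 + 135
964 = 7×135 + 19
135 = 7×19 + 2
19 = 9×2 + 1
2 = 2×1 + 0
Since gcd(327416, 995185) = 1, back-substitute to write 1 as a combination:
1 = 19 − 9·2
1 = −9·135 + 64·19
1 = 64·964 − 457·135
1 = −457·3991 + 1892·964
1 = 1892·12937 − 6133·3991
1 = −6133·327416 + 155217·12937
1 = 155217·995185 − 471784·327416
Thus 327416·(-471784) ≡ 1 (mod 995185); reducing, -471784 mod 995185 = 523401.

523401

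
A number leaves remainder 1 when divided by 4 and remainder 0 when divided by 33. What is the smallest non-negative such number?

Write x = 1 + 4·k. Then 4·k ≡ 0 − 1 ≡ 32 (mod 33).
Need 4⁻¹ mod 33. Extended Euclid on (33, 4):
33 = 8×4 + 1
4 = 4×1 + 0
Back-substitute:
1 = 33 − 8·4
4⁻¹ ≡ 25 (mod 33), so k ≡ 25·32 ≡ 8 (mod 33).
x = 1 + 4·8 = 33.

33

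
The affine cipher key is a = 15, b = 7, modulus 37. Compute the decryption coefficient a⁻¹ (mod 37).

5

Extended Euclidean algorithm:
37 = 2*15 + 7
15 = 2*7 + 1
7 = 7*1 + 0
gcd = 1, so the inverse exists. Back-substitute:
1 = 15 − 2·7
1 = −2·37 + 5·15
So 15·5 ≡ 1 (mod 37).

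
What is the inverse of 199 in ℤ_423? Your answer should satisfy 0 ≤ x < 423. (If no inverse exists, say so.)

Run Euclid on (423, 199):
423 = 2·199 + 25
199 = 7·25 + 24
25 = 1·24 + 1
24 = 24·1 + 0
The gcd is 1. Working backward:
1 = 25 − 24
1 = −199 + 8·25
1 = 8·423 − 17·199
So 199·(-17) ≡ 1 (mod 423), and -17 ≡ 406 (mod 423).

406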